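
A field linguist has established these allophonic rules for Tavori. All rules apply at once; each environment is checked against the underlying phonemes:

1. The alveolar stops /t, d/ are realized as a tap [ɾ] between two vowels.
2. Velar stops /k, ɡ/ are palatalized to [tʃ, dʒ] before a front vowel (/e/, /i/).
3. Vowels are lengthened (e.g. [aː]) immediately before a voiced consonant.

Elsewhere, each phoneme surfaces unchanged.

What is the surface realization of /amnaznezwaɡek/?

/a/ (word-initial) occurs before a voiced consonant → [aː] by rule 3.
/a/ — between /n/ and /z/, before a voiced consonant — surfaces as [aː] (rule 3).
/e/ (between /n/ and /z/): before a voiced consonant, so rule 3 applies → [eː].
/a/ meets the environment for rule 3 (before a voiced consonant) → [aː].
/ɡ/ (between /a/ and /e/): before a front vowel, so rule 2 applies → [dʒ].
/e/ (between /ɡ/ and /k/) fails the environment for rule 3, so it stays [e].
/k/ (word-final): rule 2 targets it, but not before a front vowel → unchanged [k].

[aːmnaːzneːzwaːdʒek]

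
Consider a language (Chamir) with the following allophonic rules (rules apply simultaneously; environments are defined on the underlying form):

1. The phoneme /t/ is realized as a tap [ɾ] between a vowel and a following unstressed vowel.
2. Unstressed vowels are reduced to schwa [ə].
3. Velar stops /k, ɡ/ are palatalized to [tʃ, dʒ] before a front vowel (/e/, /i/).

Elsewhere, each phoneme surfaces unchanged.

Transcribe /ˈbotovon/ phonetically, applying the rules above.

[ˈboɾəvən]

/o/ (between /b/ and /t/) fails the environment for rule 2, so it stays [o].
/t/ (between /o/ and /o/) occurs between a vowel and a following unstressed vowel → [ɾ] by rule 1.
/o/ (between /t/ and /v/) occurs in an unstressed syllable → [ə] by rule 2.
/o/ (between /v/ and /n/): in an unstressed syllable, so rule 2 applies → [ə].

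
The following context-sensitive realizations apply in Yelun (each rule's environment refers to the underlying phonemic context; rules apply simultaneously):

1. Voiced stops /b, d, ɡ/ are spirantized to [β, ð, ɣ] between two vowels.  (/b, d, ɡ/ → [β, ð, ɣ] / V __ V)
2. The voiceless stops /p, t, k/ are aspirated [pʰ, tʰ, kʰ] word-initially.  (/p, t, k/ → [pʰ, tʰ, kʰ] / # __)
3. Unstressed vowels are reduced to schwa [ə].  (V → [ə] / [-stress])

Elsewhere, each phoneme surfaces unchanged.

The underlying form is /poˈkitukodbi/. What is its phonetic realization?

/p/ (word-initial): word-initially, so rule 2 applies → [pʰ].
/o/ — between /p/ and /k/, in an unstressed syllable — surfaces as [ə] (rule 3).
/k/ (between /o/ and /i/) fails the environment for rule 2, so it stays [k].
/i/ (between /k/ and /t/) fails the environment for rule 3, so it stays [i].
/t/ (between /i/ and /u/): rule 2 targets it, but not word-initially → unchanged [t].
/u/ (between /t/ and /k/) occurs in an unstressed syllable → [ə] by rule 3.
/k/ — between /u/ and /o/; rule 2 does not apply here → [k].
/o/ (between /k/ and /d/): in an unstressed syllable, so rule 3 applies → [ə].
/d/ — between /o/ and /b/; rule 1 does not apply here → [d].
/b/ (between /d/ and /i/): rule 1 targets it, but not between two vowels → unchanged [b].
/i/ (word-final) occurs in an unstressed syllable → [ə] by rule 3.

[pʰəˈkitəkədbə]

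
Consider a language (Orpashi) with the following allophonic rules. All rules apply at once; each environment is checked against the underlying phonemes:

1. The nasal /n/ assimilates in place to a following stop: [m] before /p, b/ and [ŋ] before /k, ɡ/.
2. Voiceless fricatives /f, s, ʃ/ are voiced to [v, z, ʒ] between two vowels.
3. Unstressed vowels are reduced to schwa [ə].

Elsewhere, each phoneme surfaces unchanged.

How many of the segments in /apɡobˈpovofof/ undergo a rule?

Segments that undergo a rule: /a/ → [ə] (rule 3); /o/ → [ə] (rule 3); /o/ → [ə] (rule 3); /f/ → [v] (rule 2); /o/ → [ə] (rule 3).
All other segments surface unchanged.

5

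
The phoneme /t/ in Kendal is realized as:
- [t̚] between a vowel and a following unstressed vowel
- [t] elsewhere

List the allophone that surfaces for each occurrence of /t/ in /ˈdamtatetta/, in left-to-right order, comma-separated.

[t], [t̚], [t], [t]

Occurrence 1 (position 4): no conditioning environment matches → elsewhere allophone [t].
Occurrence 2 (position 6): between a vowel and a following unstressed vowel → [t̚].
Occurrence 3 (position 8): no conditioning environment matches → elsewhere allophone [t].
Occurrence 4 (position 9): no conditioning environment matches → elsewhere allophone [t].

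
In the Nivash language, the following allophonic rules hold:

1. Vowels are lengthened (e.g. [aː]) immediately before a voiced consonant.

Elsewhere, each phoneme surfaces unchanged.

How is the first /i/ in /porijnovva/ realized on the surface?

[iː]

/i/ (between /r/ and /j/): before a voiced consonant, so rule 1 applies → [iː].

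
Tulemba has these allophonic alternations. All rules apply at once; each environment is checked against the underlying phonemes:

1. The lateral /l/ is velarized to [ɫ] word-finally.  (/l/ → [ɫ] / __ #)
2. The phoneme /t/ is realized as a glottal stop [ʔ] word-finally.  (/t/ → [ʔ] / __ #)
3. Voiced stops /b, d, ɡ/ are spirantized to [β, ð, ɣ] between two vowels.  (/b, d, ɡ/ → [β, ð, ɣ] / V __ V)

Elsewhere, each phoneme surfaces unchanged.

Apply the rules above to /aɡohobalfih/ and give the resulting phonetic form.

/a/ (word-initial): no rule targets it → [a].
/ɡ/ meets the environment for rule 3 (between two vowels) → [ɣ].
/o/ (between /ɡ/ and /h/) is unaffected → [o].
/h/ — not in any rule's target class → [h].
/o/ — not in any rule's target class → [o].
/b/ meets the environment for rule 3 (between two vowels) → [β].
/a/ stays [a].
/l/ (between /a/ and /f/): rule 1 targets it, but not word-finally → unchanged [l].
/f/ (between /l/ and /i/): no rule targets it → [f].
/i/ (between /f/ and /h/): no rule targets it → [i].
/h/ (word-final): no rule targets it → [h].

[aɣohoβalfih]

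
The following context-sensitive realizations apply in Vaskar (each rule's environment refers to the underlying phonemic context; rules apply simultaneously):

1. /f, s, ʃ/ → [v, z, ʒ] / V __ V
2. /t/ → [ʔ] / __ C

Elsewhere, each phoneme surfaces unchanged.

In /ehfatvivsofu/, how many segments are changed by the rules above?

2

Segments that undergo a rule: /t/ → [ʔ] (rule 2); /f/ → [v] (rule 1).
All other segments surface unchanged.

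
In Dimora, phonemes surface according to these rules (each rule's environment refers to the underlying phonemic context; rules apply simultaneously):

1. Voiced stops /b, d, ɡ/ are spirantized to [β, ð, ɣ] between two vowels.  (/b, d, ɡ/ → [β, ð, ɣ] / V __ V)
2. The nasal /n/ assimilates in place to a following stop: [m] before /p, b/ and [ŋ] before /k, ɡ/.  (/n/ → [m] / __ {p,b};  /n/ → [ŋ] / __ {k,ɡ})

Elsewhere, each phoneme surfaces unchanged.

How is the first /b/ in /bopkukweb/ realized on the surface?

/b/ — word-initial; rule 1 does not apply here → [b].

[b]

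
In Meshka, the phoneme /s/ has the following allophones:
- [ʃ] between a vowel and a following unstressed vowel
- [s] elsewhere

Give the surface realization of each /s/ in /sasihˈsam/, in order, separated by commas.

Occurrence 1 (position 1): no conditioning environment matches → elsewhere allophone [s].
Occurrence 2 (position 3): between a vowel and a following unstressed vowel → [ʃ].
Occurrence 3 (position 6): no conditioning environment matches → elsewhere allophone [s].

[s], [ʃ], [s]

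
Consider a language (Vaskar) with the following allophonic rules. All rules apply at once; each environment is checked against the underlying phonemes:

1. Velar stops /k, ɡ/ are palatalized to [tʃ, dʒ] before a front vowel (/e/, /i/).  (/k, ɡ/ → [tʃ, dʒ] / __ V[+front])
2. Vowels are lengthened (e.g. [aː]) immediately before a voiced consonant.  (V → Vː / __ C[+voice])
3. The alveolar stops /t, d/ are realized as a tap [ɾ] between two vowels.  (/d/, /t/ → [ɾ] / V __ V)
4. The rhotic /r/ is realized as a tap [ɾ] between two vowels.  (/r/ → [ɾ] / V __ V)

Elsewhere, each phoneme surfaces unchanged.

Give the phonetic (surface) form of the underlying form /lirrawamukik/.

[liːrraːwaːmutʃik]

/l/ (word-initial): no rule targets it → [l].
/i/ (between /l/ and /r/): before a voiced consonant, so rule 2 applies → [iː].
/r/ (between /i/ and /r/) fails the environment for rule 4, so it stays [r].
/r/ — between /r/ and /a/; rule 4 does not apply here → [r].
/a/ (between /r/ and /w/) occurs before a voiced consonant → [aː] by rule 2.
/w/ — not in any rule's target class → [w].
/a/ (between /w/ and /m/) occurs before a voiced consonant → [aː] by rule 2.
/m/ — not in any rule's target class → [m].
/u/ (between /m/ and /k/): rule 2 targets it, but not before a voiced consonant → unchanged [u].
/k/ (between /u/ and /i/): before a front vowel, so rule 1 applies → [tʃ].
/i/ (between /k/ and /k/) is in the target of rule 2 but the environment (before a voiced consonant) is not met → [i].
/k/ — word-final; rule 1 does not apply here → [k].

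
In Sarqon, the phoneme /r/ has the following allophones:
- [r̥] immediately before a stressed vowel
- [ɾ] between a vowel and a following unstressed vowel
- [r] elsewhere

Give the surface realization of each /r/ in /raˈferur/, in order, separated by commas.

[r], [ɾ], [r]

Occurrence 1 (position 1): no conditioning environment matches → elsewhere allophone [r].
Occurrence 2 (position 5): between a vowel and a following unstressed vowel → [ɾ].
Occurrence 3 (position 7): no conditioning environment matches → elsewhere allophone [r].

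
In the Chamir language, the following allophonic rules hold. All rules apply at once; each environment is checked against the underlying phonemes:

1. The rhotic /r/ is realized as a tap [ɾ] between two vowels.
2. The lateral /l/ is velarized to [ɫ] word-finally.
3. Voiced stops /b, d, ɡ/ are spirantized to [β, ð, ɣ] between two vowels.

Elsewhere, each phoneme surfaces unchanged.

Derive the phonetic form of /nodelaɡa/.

[noðelaɣa]

Rule 3 applies to /d/ (between /o/ and /e/: between two vowels) → [ð].
/l/ — between /e/ and /a/; rule 2 does not apply here → [l].
/ɡ/ meets the environment for rule 3 (between two vowels) → [ɣ].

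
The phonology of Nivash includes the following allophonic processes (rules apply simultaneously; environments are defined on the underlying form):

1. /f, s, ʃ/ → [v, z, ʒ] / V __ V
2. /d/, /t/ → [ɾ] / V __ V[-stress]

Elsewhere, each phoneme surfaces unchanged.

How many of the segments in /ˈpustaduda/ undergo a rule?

Segments that undergo a rule: /d/ → [ɾ] (rule 2); /d/ → [ɾ] (rule 2).
All other segments surface unchanged.

2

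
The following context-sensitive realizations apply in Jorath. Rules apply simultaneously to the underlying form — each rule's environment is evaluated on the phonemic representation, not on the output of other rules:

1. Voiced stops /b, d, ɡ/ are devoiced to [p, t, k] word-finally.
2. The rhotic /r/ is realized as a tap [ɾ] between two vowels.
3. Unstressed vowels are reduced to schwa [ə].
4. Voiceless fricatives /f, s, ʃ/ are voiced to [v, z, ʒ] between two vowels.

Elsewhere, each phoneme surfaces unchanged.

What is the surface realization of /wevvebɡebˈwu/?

[wəvvəbɡəbˈwu]

/e/ — between /w/ and /v/, in an unstressed syllable — surfaces as [ə] (rule 3).
/e/ — between /v/ and /b/, in an unstressed syllable — surfaces as [ə] (rule 3).
/b/ (between /e/ and /ɡ/) fails the environment for rule 1, so it stays [b].
/ɡ/ (between /b/ and /e/): rule 1 targets it, but not word-finally → unchanged [ɡ].
Rule 3 applies to /e/ (between /ɡ/ and /b/: in an unstressed syllable) → [ə].
/b/ — between /e/ and /w/; rule 1 does not apply here → [b].
/u/ (word-final): rule 3 targets it, but not in an unstressed syllable → unchanged [u].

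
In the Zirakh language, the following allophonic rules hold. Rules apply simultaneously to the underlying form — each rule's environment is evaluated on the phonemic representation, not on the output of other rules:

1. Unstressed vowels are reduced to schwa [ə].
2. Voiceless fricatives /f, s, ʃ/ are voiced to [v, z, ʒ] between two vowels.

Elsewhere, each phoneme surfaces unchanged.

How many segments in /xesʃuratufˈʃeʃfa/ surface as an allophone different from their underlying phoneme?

Segments that undergo a rule: /e/ → [ə] (rule 1); /u/ → [ə] (rule 1); /a/ → [ə] (rule 1); /u/ → [ə] (rule 1); /a/ → [ə] (rule 1).
All other segments surface unchanged.

5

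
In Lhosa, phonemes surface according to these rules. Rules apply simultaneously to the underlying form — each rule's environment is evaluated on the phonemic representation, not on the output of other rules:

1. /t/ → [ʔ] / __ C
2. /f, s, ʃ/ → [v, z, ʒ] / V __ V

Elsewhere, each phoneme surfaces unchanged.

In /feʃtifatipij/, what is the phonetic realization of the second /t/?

/t/ (between /a/ and /i/) fails the environment for rule 1, so it stays [t].

[t]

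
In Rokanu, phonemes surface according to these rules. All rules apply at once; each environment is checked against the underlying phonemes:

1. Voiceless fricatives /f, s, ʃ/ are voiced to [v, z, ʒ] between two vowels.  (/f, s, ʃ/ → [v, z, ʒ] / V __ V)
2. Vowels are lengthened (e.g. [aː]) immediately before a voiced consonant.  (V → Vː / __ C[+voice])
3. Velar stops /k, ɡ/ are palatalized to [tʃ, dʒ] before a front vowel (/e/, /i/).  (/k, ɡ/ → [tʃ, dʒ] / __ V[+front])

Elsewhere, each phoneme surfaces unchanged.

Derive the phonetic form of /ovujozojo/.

/o/ (word-initial): before a voiced consonant, so rule 2 applies → [oː].
Rule 2 applies to /u/ (between /v/ and /j/: before a voiced consonant) → [uː].
Rule 2 applies to /o/ (between /j/ and /z/: before a voiced consonant) → [oː].
/o/ meets the environment for rule 2 (before a voiced consonant) → [oː].
/o/ (word-final) fails the environment for rule 2, so it stays [o].

[oːvuːjoːzoːjo]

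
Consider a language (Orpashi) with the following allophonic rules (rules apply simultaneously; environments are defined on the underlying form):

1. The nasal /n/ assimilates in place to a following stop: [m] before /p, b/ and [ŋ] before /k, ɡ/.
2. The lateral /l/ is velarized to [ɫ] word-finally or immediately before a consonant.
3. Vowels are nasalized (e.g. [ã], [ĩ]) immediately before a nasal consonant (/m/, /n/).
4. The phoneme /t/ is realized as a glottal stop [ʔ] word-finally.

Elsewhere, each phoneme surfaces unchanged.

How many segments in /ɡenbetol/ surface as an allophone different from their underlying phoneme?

Segments that undergo a rule: /e/ → [ẽ] (rule 3); /n/ → [m] (rule 1); /l/ → [ɫ] (rule 2).
All other segments surface unchanged.

3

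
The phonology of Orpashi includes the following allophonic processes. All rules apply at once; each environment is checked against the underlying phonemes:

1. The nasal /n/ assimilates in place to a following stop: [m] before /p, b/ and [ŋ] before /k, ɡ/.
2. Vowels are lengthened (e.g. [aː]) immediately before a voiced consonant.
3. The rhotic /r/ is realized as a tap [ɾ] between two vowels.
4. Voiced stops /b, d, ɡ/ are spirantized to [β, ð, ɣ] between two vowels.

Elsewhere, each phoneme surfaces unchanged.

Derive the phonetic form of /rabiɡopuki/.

/r/ (word-initial) fails the environment for rule 3, so it stays [r].
/a/ (between /r/ and /b/) occurs before a voiced consonant → [aː] by rule 2.
/b/ — between /a/ and /i/, between two vowels — surfaces as [β] (rule 4).
/i/ (between /b/ and /ɡ/) occurs before a voiced consonant → [iː] by rule 2.
Rule 4 applies to /ɡ/ (between /i/ and /o/: between two vowels) → [ɣ].
/o/ (between /ɡ/ and /p/) is in the target of rule 2 but the environment (before a voiced consonant) is not met → [o].
/u/ (between /p/ and /k/): rule 2 targets it, but not before a voiced consonant → unchanged [u].
/i/ (word-final) is in the target of rule 2 but the environment (before a voiced consonant) is not met → [i].

[raːβiːɣopuki]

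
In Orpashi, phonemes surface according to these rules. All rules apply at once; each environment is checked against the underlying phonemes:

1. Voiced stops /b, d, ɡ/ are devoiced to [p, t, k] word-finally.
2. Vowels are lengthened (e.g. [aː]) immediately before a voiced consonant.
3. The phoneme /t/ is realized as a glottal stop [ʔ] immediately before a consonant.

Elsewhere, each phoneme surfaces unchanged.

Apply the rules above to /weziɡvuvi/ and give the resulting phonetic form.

/w/ stays [w].
/e/ — between /w/ and /z/, before a voiced consonant — surfaces as [eː] (rule 2).
/z/ (between /e/ and /i/): no rule targets it → [z].
/i/ — between /z/ and /ɡ/, before a voiced consonant — surfaces as [iː] (rule 2).
/ɡ/ (between /i/ and /v/) fails the environment for rule 1, so it stays [ɡ].
/v/ stays [v].
/u/ meets the environment for rule 2 (before a voiced consonant) → [uː].
/v/ (between /u/ and /i/) is unaffected → [v].
/i/ — word-final; rule 2 does not apply here → [i].

[weːziːɡvuːvi]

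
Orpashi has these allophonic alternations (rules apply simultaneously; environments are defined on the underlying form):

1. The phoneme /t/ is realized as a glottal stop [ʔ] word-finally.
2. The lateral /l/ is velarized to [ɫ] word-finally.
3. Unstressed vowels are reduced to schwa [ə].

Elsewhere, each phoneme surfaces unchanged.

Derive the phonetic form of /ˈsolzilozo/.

/s/ (word-initial): no rule targets it → [s].
/o/ (between /s/ and /l/) is in the target of rule 3 but the environment (in an unstressed syllable) is not met → [o].
/l/ (between /o/ and /z/) is in the target of rule 2 but the environment (word-finally) is not met → [l].
/z/ (between /l/ and /i/) is unaffected → [z].
/i/ meets the environment for rule 3 (in an unstressed syllable) → [ə].
/l/ — between /i/ and /o/; rule 2 does not apply here → [l].
/o/ meets the environment for rule 3 (in an unstressed syllable) → [ə].
/z/ stays [z].
/o/ (word-final) occurs in an unstressed syllable → [ə] by rule 3.

[ˈsolzələzə]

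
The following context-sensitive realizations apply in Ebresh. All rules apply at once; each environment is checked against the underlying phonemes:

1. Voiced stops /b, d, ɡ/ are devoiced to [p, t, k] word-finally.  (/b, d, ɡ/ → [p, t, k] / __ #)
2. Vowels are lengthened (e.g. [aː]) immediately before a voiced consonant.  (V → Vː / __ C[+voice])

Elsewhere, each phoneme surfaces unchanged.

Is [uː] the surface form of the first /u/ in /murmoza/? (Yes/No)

Yes

/u/ meets the environment for rule 2 (before a voiced consonant) → [uː].
The actual realization is [uː], which matches [uː].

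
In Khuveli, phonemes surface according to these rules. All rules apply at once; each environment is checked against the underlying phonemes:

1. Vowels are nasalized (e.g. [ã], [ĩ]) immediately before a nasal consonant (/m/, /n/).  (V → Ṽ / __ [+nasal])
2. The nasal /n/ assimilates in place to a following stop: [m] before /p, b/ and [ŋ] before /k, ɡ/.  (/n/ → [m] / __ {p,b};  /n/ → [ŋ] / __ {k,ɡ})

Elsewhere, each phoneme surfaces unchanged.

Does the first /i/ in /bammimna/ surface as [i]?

No

/i/ (between /m/ and /m/): before a nasal consonant, so rule 1 applies → [ĩ].
The actual realization is [ĩ], not [i].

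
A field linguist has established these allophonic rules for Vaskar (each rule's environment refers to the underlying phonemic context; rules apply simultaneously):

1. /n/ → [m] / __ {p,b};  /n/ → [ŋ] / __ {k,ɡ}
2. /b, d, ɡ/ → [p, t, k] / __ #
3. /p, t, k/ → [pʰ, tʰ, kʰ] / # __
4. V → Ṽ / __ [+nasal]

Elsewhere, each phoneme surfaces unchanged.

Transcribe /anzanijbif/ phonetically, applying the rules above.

[ãnzãnijbif]

/a/ (word-initial): before a nasal consonant, so rule 4 applies → [ã].
/n/ (between /a/ and /z/) fails the environment for rule 1, so it stays [n].
/z/ stays [z].
/a/ meets the environment for rule 4 (before a nasal consonant) → [ã].
/n/ — between /a/ and /i/; rule 1 does not apply here → [n].
/i/ (between /n/ and /j/): rule 4 targets it, but not before a nasal consonant → unchanged [i].
/j/ — not in any rule's target class → [j].
/b/ (between /j/ and /i/): rule 2 targets it, but not word-finally → unchanged [b].
/i/ (between /b/ and /f/): rule 4 targets it, but not before a nasal consonant → unchanged [i].
/f/ (word-final): no rule targets it → [f].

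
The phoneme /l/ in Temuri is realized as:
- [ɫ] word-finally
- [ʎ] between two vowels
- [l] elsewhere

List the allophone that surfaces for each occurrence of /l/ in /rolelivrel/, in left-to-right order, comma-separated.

[ʎ], [ʎ], [ɫ]

Occurrence 1 (position 3): between two vowels → [ʎ].
Occurrence 2 (position 5): between two vowels → [ʎ].
Occurrence 3 (position 10): word-finally → [ɫ].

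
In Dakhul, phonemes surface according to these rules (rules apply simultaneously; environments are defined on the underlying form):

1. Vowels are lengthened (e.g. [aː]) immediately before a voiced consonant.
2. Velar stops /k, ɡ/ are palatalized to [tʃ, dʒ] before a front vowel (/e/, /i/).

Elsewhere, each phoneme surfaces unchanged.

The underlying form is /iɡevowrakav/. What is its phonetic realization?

/i/ — word-initial, before a voiced consonant — surfaces as [iː] (rule 1).
/ɡ/ — between /i/ and /e/, before a front vowel — surfaces as [dʒ] (rule 2).
/e/ — between /ɡ/ and /v/, before a voiced consonant — surfaces as [eː] (rule 1).
/v/ — not in any rule's target class → [v].
/o/ (between /v/ and /w/) occurs before a voiced consonant → [oː] by rule 1.
/w/ (between /o/ and /r/): no rule targets it → [w].
/r/ (between /w/ and /a/) is unaffected → [r].
/a/ (between /r/ and /k/) fails the environment for rule 1, so it stays [a].
/k/ (between /a/ and /a/): rule 2 targets it, but not before a front vowel → unchanged [k].
/a/ — between /k/ and /v/, before a voiced consonant — surfaces as [aː] (rule 1).
/v/ (word-final) is unaffected → [v].

[iːdʒeːvoːwrakaːv]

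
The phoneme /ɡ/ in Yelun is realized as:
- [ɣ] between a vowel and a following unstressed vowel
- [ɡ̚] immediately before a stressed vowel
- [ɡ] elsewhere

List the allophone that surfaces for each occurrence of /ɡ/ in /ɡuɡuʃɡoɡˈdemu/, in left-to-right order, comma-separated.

[ɡ], [ɣ], [ɡ], [ɡ]

Occurrence 1 (position 1): no conditioning environment matches → elsewhere allophone [ɡ].
Occurrence 2 (position 3): between a vowel and a following unstressed vowel → [ɣ].
Occurrence 3 (position 6): no conditioning environment matches → elsewhere allophone [ɡ].
Occurrence 4 (position 8): no conditioning environment matches → elsewhere allophone [ɡ].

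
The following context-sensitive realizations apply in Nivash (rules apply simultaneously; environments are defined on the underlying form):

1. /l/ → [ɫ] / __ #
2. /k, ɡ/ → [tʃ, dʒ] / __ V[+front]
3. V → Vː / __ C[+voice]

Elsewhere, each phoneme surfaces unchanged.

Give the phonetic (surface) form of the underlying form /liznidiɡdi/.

/l/ (word-initial) fails the environment for rule 1, so it stays [l].
/i/ meets the environment for rule 3 (before a voiced consonant) → [iː].
Rule 3 applies to /i/ (between /n/ and /d/: before a voiced consonant) → [iː].
/i/ — between /d/ and /ɡ/, before a voiced consonant — surfaces as [iː] (rule 3).
/ɡ/ (between /i/ and /d/) is in the target of rule 2 but the environment (before a front vowel) is not met → [ɡ].
/i/ (word-final) is in the target of rule 3 but the environment (before a voiced consonant) is not met → [i].

[liːzniːdiːɡdi]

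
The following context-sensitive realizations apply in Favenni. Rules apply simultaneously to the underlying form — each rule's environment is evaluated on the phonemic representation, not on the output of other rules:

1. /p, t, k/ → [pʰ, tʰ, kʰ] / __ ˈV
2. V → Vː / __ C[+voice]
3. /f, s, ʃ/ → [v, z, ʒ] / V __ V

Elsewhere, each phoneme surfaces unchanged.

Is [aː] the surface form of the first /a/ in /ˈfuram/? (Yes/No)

Yes

/a/ (between /r/ and /m/): before a voiced consonant, so rule 2 applies → [aː].
The actual realization is [aː], which matches [aː].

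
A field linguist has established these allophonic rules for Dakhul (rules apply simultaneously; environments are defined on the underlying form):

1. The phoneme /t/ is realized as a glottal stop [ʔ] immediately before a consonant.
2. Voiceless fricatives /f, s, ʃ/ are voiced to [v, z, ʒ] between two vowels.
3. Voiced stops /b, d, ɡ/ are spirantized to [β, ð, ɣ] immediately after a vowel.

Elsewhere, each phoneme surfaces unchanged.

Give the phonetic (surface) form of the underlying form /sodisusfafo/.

/s/ (word-initial): rule 2 targets it, but not between two vowels → unchanged [s].
/o/ (between /s/ and /d/) is unaffected → [o].
/d/ (between /o/ and /i/) occurs immediately after a vowel → [ð] by rule 3.
/i/ stays [i].
/s/ — between /i/ and /u/, between two vowels — surfaces as [z] (rule 2).
/u/ (between /s/ and /s/) is unaffected → [u].
/s/ (between /u/ and /f/) is in the target of rule 2 but the environment (between two vowels) is not met → [s].
/f/ (between /s/ and /a/): rule 2 targets it, but not between two vowels → unchanged [f].
/a/ (between /f/ and /f/): no rule targets it → [a].
/f/ — between /a/ and /o/, between two vowels — surfaces as [v] (rule 2).
/o/ stays [o].

[soðizusfavo]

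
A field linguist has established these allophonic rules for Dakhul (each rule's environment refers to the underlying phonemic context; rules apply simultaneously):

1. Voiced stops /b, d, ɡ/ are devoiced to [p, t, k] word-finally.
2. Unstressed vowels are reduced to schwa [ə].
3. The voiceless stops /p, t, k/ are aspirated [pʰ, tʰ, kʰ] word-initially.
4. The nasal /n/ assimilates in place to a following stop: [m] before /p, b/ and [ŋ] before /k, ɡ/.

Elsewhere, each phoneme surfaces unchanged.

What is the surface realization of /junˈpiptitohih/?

/j/ (word-initial) is unaffected → [j].
/u/ (between /j/ and /n/) occurs in an unstressed syllable → [ə] by rule 2.
/n/ — between /u/ and /p/, before a labial or velar stop — surfaces as [m] (rule 4).
/p/ (between /n/ and /i/): rule 3 targets it, but not word-initially → unchanged [p].
/i/ (between /p/ and /p/) fails the environment for rule 2, so it stays [i].
/p/ — between /i/ and /t/; rule 3 does not apply here → [p].
/t/ (between /p/ and /i/): rule 3 targets it, but not word-initially → unchanged [t].
/i/ — between /t/ and /t/, in an unstressed syllable — surfaces as [ə] (rule 2).
/t/ — between /i/ and /o/; rule 3 does not apply here → [t].
/o/ (between /t/ and /h/): in an unstressed syllable, so rule 2 applies → [ə].
/h/ (between /o/ and /i/) is unaffected → [h].
/i/ (between /h/ and /h/) occurs in an unstressed syllable → [ə] by rule 2.
/h/ (word-final): no rule targets it → [h].

[jəmˈpiptətəhəh]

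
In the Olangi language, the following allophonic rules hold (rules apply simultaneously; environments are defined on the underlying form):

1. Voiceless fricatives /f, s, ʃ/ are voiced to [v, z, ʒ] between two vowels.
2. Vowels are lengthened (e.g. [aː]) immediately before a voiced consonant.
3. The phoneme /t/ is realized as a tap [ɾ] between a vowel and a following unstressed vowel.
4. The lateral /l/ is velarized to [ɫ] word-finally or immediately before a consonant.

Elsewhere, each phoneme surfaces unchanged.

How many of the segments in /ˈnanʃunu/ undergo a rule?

2

Segments that undergo a rule: /a/ → [aː] (rule 2); /u/ → [uː] (rule 2).
All other segments surface unchanged.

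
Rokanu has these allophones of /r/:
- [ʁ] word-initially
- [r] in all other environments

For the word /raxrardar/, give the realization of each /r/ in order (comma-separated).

Occurrence 1 (position 1): word-initially → [ʁ].
Occurrence 2 (position 4): no conditioning environment matches → elsewhere allophone [r].
Occurrence 3 (position 6): no conditioning environment matches → elsewhere allophone [r].
Occurrence 4 (position 9): no conditioning environment matches → elsewhere allophone [r].

[ʁ], [r], [r], [r]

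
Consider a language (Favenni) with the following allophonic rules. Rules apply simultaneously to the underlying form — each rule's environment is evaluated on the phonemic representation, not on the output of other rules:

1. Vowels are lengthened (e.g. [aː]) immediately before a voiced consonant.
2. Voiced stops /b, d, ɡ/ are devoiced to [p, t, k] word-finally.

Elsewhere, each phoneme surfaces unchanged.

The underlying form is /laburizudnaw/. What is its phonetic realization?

[laːbuːriːzuːdnaːw]

/a/ (between /l/ and /b/) occurs before a voiced consonant → [aː] by rule 1.
/b/ (between /a/ and /u/): rule 2 targets it, but not word-finally → unchanged [b].
/u/ (between /b/ and /r/): before a voiced consonant, so rule 1 applies → [uː].
/i/ (between /r/ and /z/): before a voiced consonant, so rule 1 applies → [iː].
/u/ — between /z/ and /d/, before a voiced consonant — surfaces as [uː] (rule 1).
/d/ (between /u/ and /n/) is in the target of rule 2 but the environment (word-finally) is not met → [d].
/a/ meets the environment for rule 1 (before a voiced consonant) → [aː].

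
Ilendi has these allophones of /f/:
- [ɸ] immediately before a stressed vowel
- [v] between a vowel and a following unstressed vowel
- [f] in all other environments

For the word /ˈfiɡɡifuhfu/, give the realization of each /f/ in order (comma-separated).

Occurrence 1 (position 1): immediately before a stressed vowel → [ɸ].
Occurrence 2 (position 6): between a vowel and a following unstressed vowel → [v].
Occurrence 3 (position 9): no conditioning environment matches → elsewhere allophone [f].

[ɸ], [v], [f]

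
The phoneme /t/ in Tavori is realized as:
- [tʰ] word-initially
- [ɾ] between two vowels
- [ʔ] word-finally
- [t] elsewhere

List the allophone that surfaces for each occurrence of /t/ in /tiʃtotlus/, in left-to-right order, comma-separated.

Occurrence 1 (position 1): word-initially → [tʰ].
Occurrence 2 (position 4): no conditioning environment matches → elsewhere allophone [t].
Occurrence 3 (position 6): no conditioning environment matches → elsewhere allophone [t].

[tʰ], [t], [t]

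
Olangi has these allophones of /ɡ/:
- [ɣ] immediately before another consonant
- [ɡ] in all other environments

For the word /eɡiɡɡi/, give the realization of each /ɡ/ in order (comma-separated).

[ɡ], [ɣ], [ɡ]

Occurrence 1 (position 2): no conditioning environment matches → elsewhere allophone [ɡ].
Occurrence 2 (position 4): immediately before another consonant → [ɣ].
Occurrence 3 (position 5): no conditioning environment matches → elsewhere allophone [ɡ].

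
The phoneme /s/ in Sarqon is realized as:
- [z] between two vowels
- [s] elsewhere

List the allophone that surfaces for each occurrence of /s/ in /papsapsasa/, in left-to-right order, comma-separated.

[s], [s], [z]

Occurrence 1 (position 4): no conditioning environment matches → elsewhere allophone [s].
Occurrence 2 (position 7): no conditioning environment matches → elsewhere allophone [s].
Occurrence 3 (position 9): between two vowels → [z].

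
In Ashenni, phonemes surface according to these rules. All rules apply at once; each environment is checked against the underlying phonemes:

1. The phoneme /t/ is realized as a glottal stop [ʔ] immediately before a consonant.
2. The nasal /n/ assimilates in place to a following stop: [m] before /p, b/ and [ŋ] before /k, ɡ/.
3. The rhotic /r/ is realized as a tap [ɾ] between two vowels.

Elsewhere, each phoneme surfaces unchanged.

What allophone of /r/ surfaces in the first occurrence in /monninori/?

[ɾ]

/r/ meets the environment for rule 3 (between two vowels) → [ɾ].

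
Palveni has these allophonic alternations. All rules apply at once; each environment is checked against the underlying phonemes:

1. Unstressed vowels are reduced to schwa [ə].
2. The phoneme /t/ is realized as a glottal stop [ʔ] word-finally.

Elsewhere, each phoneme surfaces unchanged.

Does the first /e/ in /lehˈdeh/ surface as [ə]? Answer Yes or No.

Rule 1 applies to /e/ (between /l/ and /h/: in an unstressed syllable) → [ə].
The actual realization is [ə], which matches [ə].

Yes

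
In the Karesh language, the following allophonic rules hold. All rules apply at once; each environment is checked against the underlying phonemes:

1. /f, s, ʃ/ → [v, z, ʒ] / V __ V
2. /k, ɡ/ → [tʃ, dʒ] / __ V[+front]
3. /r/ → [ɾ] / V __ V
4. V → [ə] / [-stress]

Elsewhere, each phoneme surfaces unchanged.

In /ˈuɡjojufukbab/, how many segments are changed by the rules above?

5

Segments that undergo a rule: /o/ → [ə] (rule 4); /u/ → [ə] (rule 4); /f/ → [v] (rule 1); /u/ → [ə] (rule 4); /a/ → [ə] (rule 4).
All other segments surface unchanged.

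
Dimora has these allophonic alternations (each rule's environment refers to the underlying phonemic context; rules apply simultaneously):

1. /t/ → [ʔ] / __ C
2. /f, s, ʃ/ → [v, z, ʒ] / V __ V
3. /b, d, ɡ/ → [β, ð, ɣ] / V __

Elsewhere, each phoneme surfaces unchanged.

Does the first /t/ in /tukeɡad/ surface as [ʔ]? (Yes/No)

/t/ (word-initial): rule 1 targets it, but not immediately before a consonant → unchanged [t].
The actual realization is [t], not [ʔ].

No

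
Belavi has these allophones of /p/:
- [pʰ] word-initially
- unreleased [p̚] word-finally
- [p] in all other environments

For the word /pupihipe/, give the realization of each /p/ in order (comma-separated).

[pʰ], [p], [p]

Occurrence 1 (position 1): word-initially → [pʰ].
Occurrence 2 (position 3): no conditioning environment matches → elsewhere allophone [p].
Occurrence 3 (position 7): no conditioning environment matches → elsewhere allophone [p].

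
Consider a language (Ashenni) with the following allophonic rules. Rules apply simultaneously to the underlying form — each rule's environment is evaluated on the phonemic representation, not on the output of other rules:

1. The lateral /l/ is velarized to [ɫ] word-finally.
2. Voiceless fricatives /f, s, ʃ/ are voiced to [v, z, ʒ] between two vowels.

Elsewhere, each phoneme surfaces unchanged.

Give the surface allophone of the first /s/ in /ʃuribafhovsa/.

[s]

/s/ (between /v/ and /a/) is in the target of rule 2 but the environment (between two vowels) is not met → [s].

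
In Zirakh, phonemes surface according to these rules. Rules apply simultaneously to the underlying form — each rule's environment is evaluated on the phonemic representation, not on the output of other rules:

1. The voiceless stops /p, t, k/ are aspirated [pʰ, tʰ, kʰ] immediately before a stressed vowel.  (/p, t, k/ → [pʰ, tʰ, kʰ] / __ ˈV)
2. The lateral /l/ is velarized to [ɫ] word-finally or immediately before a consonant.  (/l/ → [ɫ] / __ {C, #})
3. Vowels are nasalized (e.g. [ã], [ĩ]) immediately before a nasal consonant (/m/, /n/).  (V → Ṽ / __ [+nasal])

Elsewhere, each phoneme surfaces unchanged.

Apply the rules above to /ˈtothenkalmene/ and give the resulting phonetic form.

/t/ (word-initial) occurs immediately before a stressed vowel → [tʰ] by rule 1.
/o/ (between /t/ and /t/) fails the environment for rule 3, so it stays [o].
/t/ — between /o/ and /h/; rule 1 does not apply here → [t].
/h/ stays [h].
/e/ — between /h/ and /n/, before a nasal consonant — surfaces as [ẽ] (rule 3).
/n/ stays [n].
/k/ (between /n/ and /a/): rule 1 targets it, but not immediately before a stressed vowel → unchanged [k].
/a/ (between /k/ and /l/) is in the target of rule 3 but the environment (before a nasal consonant) is not met → [a].
/l/ (between /a/ and /m/): word-finally or immediately before a consonant, so rule 2 applies → [ɫ].
/m/ stays [m].
Rule 3 applies to /e/ (between /m/ and /n/: before a nasal consonant) → [ẽ].
/n/ (between /e/ and /e/) is unaffected → [n].
/e/ (word-final): rule 3 targets it, but not before a nasal consonant → unchanged [e].

[ˈtʰothẽnkaɫmẽne]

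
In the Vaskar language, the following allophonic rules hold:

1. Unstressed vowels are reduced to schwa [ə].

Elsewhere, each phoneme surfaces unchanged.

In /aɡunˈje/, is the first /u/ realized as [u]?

/u/ — between /ɡ/ and /n/, in an unstressed syllable — surfaces as [ə] (rule 1).
The actual realization is [ə], not [u].

No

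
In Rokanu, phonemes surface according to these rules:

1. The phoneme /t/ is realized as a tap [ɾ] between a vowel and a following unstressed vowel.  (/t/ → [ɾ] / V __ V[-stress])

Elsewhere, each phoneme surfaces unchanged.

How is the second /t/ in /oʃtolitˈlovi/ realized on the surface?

[t]

/t/ (between /i/ and /l/) fails the environment for rule 1, so it stays [t].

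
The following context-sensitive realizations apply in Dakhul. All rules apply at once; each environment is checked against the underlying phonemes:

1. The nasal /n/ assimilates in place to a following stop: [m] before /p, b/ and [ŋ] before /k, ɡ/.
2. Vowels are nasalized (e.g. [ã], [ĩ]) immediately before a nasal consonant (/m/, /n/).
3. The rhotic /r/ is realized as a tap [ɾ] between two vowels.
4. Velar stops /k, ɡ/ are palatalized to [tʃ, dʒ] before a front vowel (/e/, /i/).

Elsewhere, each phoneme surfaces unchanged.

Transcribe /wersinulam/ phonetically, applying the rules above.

/w/ (word-initial) is unaffected → [w].
/e/ (between /w/ and /r/): rule 2 targets it, but not before a nasal consonant → unchanged [e].
/r/ (between /e/ and /s/) is in the target of rule 3 but the environment (between two vowels) is not met → [r].
/s/ stays [s].
/i/ — between /s/ and /n/, before a nasal consonant — surfaces as [ĩ] (rule 2).
/n/ (between /i/ and /u/): rule 1 targets it, but not before a labial or velar stop → unchanged [n].
/u/ (between /n/ and /l/): rule 2 targets it, but not before a nasal consonant → unchanged [u].
/l/ — not in any rule's target class → [l].
/a/ (between /l/ and /m/) occurs before a nasal consonant → [ã] by rule 2.
/m/ stays [m].

[wersĩnulãm]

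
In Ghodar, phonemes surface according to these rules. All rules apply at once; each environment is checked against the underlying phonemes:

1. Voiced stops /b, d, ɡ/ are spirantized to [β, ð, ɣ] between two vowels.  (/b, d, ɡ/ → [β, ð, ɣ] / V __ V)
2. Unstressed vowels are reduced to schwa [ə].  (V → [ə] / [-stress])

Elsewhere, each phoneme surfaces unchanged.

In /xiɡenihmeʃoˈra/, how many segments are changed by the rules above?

Segments that undergo a rule: /i/ → [ə] (rule 2); /ɡ/ → [ɣ] (rule 1); /e/ → [ə] (rule 2); /i/ → [ə] (rule 2); /e/ → [ə] (rule 2); /o/ → [ə] (rule 2).
All other segments surface unchanged.

6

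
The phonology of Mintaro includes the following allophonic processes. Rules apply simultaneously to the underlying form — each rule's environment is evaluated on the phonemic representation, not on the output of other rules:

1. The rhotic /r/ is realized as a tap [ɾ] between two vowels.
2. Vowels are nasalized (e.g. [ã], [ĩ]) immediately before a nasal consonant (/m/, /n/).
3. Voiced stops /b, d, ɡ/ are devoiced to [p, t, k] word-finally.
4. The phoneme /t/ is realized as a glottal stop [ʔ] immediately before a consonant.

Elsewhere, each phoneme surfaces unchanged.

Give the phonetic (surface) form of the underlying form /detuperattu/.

/d/ (word-initial) fails the environment for rule 3, so it stays [d].
/e/ — between /d/ and /t/; rule 2 does not apply here → [e].
/t/ — between /e/ and /u/; rule 4 does not apply here → [t].
/u/ (between /t/ and /p/) fails the environment for rule 2, so it stays [u].
/e/ (between /p/ and /r/) is in the target of rule 2 but the environment (before a nasal consonant) is not met → [e].
/r/ meets the environment for rule 1 (between two vowels) → [ɾ].
/a/ (between /r/ and /t/): rule 2 targets it, but not before a nasal consonant → unchanged [a].
Rule 4 applies to /t/ (between /a/ and /t/: immediately before a consonant) → [ʔ].
/t/ (between /t/ and /u/) fails the environment for rule 4, so it stays [t].
/u/ — word-final; rule 2 does not apply here → [u].

[detupeɾaʔtu]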